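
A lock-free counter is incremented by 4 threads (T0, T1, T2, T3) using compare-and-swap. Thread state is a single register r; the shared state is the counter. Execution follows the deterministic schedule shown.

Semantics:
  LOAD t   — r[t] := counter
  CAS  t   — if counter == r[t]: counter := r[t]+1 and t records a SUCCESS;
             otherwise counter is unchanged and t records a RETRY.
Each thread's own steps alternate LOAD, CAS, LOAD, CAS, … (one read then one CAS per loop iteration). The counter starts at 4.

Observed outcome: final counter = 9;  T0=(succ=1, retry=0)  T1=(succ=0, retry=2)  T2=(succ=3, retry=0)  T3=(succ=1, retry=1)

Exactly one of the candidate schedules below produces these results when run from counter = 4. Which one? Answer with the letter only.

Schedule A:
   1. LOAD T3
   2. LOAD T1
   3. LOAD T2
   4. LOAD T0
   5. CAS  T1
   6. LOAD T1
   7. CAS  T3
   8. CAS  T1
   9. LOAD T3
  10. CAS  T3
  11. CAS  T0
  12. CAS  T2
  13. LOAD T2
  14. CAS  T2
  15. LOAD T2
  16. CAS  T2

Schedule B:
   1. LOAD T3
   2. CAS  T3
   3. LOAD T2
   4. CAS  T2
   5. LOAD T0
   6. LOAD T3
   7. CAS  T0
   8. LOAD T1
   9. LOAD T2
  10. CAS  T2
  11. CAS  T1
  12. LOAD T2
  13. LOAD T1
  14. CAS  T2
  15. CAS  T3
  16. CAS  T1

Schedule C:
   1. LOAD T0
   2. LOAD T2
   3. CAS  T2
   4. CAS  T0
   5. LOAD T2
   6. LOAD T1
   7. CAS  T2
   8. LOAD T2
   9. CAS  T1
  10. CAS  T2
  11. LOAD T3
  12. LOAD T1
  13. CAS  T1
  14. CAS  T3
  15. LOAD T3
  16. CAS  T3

Run B:
#1 T3 reads 4
#2 T3 CAS(4→5) writes; counter now 5
#3 T2 reads 5
#4 T2 CAS(5→6) writes; counter now 6
#5 T0 reads 6
#6 T3 reads 6
#7 T0 CAS(6→7) writes; counter now 7
#8 T1 reads 7
#9 T2 reads 7
#10 T2 CAS(7→8) writes; counter now 8
#11 T1 CAS(7→8) fails; counter now 8
#12 T2 reads 8
#13 T1 reads 8
#14 T2 CAS(8→9) writes; counter now 9
#15 T3 CAS(6→7) fails; counter now 9
#16 T1 CAS(8→9) fails; counter now 9

B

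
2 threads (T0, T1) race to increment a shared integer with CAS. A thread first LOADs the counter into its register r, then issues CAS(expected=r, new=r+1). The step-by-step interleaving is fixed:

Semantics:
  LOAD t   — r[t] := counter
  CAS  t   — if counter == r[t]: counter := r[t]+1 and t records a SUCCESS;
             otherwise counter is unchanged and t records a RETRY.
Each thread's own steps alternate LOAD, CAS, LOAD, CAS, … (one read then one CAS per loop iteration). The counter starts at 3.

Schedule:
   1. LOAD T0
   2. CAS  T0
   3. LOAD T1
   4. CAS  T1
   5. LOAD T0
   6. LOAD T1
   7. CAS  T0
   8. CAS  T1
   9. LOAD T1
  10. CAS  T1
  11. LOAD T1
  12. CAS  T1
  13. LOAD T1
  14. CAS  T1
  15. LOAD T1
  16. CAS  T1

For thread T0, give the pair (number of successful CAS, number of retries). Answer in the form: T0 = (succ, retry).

T0 = (2, 0)

step 1: T0 LOAD ⇒ load; ctr=3 reg=3
step 2: T0 CAS ⇒ ok; ctr=4 reg=3
step 3: T1 LOAD ⇒ load; ctr=4 reg=4
step 4: T1 CAS ⇒ ok; ctr=5 reg=4
step 5: T0 LOAD ⇒ load; ctr=5 reg=5
step 6: T1 LOAD ⇒ load; ctr=5 reg=5
step 7: T0 CAS ⇒ ok; ctr=6 reg=5
step 8: T1 CAS ⇒ retry; ctr=6 reg=5
step 9: T1 LOAD ⇒ load; ctr=6 reg=6
step 10: T1 CAS ⇒ ok; ctr=7 reg=6
step 11: T1 LOAD ⇒ load; ctr=7 reg=7
step 12: T1 CAS ⇒ ok; ctr=8 reg=7
step 13: T1 LOAD ⇒ load; ctr=8 reg=8
step 14: T1 CAS ⇒ ok; ctr=9 reg=8
step 15: T1 LOAD ⇒ load; ctr=9 reg=9
step 16: T1 CAS ⇒ ok; ctr=10 reg=9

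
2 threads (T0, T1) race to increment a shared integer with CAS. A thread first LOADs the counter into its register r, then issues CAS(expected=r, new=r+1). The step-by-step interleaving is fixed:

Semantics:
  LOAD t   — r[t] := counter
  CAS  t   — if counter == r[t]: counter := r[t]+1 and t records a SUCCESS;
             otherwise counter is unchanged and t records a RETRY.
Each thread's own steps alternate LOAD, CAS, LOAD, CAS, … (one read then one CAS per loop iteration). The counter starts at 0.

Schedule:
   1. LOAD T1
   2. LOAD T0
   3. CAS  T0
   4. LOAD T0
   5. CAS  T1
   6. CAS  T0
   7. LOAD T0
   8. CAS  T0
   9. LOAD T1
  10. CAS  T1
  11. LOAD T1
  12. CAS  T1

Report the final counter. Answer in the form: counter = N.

1. LOAD T1 → mem=0 r[T1]=0 [LOAD]
2. LOAD T0 → mem=0 r[T0]=0 [LOAD]
3. CAS T0 → mem=1 r[T0]=0 [OK]
4. LOAD T0 → mem=1 r[T0]=1 [LOAD]
5. CAS T1 → mem=1 r[T1]=0 [RETRY]
6. CAS T0 → mem=2 r[T0]=1 [OK]
7. LOAD T0 → mem=2 r[T0]=2 [LOAD]
8. CAS T0 → mem=3 r[T0]=2 [OK]
9. LOAD T1 → mem=3 r[T1]=3 [LOAD]
10. CAS T1 → mem=4 r[T1]=3 [OK]
11. LOAD T1 → mem=4 r[T1]=4 [LOAD]
12. CAS T1 → mem=5 r[T1]=4 [OK]

counter = 5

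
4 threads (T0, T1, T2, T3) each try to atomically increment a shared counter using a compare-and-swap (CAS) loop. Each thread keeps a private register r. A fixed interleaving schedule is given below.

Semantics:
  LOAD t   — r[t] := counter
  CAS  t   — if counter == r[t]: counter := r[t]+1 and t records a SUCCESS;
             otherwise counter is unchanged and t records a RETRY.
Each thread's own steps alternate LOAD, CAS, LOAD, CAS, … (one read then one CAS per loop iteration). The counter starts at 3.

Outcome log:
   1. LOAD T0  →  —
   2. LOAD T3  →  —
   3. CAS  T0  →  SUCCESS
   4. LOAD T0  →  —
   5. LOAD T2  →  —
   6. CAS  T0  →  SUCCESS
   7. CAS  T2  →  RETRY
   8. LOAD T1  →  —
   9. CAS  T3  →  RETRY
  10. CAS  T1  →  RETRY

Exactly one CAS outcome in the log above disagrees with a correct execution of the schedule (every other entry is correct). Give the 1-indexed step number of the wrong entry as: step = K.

Re-executing:
#1 T0 reads 3
#2 T3 reads 3
#3 T0 CAS(3→4) writes; counter now 4
#4 T0 reads 4
#5 T2 reads 4
#6 T0 CAS(4→5) writes; counter now 5
#7 T2 CAS(4→5) fails; counter now 5
#8 T1 reads 5
#9 T3 CAS(3→4) fails; counter now 5
#10 T1 CAS(5→6) writes; counter now 6
Flip is step 10.

step = 10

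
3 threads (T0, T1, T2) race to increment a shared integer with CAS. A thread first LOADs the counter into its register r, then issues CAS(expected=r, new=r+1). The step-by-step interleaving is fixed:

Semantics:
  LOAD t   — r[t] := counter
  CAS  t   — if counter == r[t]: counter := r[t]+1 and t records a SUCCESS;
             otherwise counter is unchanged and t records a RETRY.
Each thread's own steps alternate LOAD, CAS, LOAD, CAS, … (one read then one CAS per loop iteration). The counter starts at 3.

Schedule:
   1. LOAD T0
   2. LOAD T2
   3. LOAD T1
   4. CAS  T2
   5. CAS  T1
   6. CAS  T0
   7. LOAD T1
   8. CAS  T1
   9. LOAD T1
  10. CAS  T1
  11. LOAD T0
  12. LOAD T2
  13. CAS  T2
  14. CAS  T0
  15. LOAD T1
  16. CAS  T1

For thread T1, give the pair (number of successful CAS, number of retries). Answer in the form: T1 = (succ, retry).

   1) LOAD T0:  M=3  r_T0=3
   2) LOAD T2:  M=3  r_T2=3
   3) LOAD T1:  M=3  r_T1=3
   4) CAS  T2:  M=4  r_T2=3 ✓
   5) CAS  T1:  M=4  r_T1=3 ✗
   6) CAS  T0:  M=4  r_T0=3 ✗
   7) LOAD T1:  M=4  r_T1=4
   8) CAS  T1:  M=5  r_T1=4 ✓
   9) LOAD T1:  M=5  r_T1=5
  10) CAS  T1:  M=6  r_T1=5 ✓
  11) LOAD T0:  M=6  r_T0=6
  12) LOAD T2:  M=6  r_T2=6
  13) CAS  T2:  M=7  r_T2=6 ✓
  14) CAS  T0:  M=7  r_T0=6 ✗
  15) LOAD T1:  M=7  r_T1=7
  16) CAS  T1:  M=8  r_T1=7 ✓

T1 = (3, 1)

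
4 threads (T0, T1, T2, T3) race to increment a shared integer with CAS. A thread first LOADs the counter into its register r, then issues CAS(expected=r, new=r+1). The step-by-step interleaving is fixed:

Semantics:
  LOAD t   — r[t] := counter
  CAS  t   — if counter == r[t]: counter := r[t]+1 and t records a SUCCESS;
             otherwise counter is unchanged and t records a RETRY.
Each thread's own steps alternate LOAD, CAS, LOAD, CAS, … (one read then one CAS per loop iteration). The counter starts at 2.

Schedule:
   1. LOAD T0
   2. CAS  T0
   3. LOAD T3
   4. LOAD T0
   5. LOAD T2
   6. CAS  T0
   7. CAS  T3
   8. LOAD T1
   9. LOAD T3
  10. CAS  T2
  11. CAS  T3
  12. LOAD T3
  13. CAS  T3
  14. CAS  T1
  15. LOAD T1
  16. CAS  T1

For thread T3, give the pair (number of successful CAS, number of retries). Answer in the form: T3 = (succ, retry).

T3 = (2, 1)

[1] T0.load  rd  (counter 2, T0.r 2)
[2] T0.cas  hit  (counter 3, T0.r 2)
[3] T3.load  rd  (counter 3, T3.r 3)
[4] T0.load  rd  (counter 3, T0.r 3)
[5] T2.load  rd  (counter 3, T2.r 3)
[6] T0.cas  hit  (counter 4, T0.r 3)
[7] T3.cas  miss  (counter 4, T3.r 3)
[8] T1.load  rd  (counter 4, T1.r 4)
[9] T3.load  rd  (counter 4, T3.r 4)
[10] T2.cas  miss  (counter 4, T2.r 3)
[11] T3.cas  hit  (counter 5, T3.r 4)
[12] T3.load  rd  (counter 5, T3.r 5)
[13] T3.cas  hit  (counter 6, T3.r 5)
[14] T1.cas  miss  (counter 6, T1.r 4)
[15] T1.load  rd  (counter 6, T1.r 6)
[16] T1.cas  hit  (counter 7, T1.r 6)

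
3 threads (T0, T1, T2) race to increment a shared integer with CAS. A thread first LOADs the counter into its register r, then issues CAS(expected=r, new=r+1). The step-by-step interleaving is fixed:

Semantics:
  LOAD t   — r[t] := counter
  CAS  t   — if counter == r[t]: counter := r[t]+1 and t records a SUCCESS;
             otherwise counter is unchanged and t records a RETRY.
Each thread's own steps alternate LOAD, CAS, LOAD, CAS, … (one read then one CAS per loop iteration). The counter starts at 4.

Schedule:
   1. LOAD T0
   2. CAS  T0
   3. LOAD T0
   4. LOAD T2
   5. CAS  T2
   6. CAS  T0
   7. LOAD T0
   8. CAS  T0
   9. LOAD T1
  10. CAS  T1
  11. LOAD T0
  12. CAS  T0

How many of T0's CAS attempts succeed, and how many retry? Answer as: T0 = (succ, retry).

step 1: T0 LOAD ⇒ load; ctr=4 reg=4
step 2: T0 CAS ⇒ ok; ctr=5 reg=4
step 3: T0 LOAD ⇒ load; ctr=5 reg=5
step 4: T2 LOAD ⇒ load; ctr=5 reg=5
step 5: T2 CAS ⇒ ok; ctr=6 reg=5
step 6: T0 CAS ⇒ retry; ctr=6 reg=5
step 7: T0 LOAD ⇒ load; ctr=6 reg=6
step 8: T0 CAS ⇒ ok; ctr=7 reg=6
step 9: T1 LOAD ⇒ load; ctr=7 reg=7
step 10: T1 CAS ⇒ ok; ctr=8 reg=7
step 11: T0 LOAD ⇒ load; ctr=8 reg=8
step 12: T0 CAS ⇒ ok; ctr=9 reg=8

T0 = (3, 1)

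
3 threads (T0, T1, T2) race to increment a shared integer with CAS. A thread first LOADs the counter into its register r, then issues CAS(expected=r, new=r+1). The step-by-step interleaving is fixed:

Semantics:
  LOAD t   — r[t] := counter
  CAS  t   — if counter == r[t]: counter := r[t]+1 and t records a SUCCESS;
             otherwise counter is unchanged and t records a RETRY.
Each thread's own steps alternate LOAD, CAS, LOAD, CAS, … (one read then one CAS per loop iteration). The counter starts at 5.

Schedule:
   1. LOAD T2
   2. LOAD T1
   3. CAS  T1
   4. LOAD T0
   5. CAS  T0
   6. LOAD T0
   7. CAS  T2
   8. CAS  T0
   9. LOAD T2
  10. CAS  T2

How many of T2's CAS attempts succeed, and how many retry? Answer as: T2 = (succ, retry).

T2 = (1, 1)

1. LOAD T2 → mem=5 r[T2]=5 [LOAD]
2. LOAD T1 → mem=5 r[T1]=5 [LOAD]
3. CAS T1 → mem=6 r[T1]=5 [OK]
4. LOAD T0 → mem=6 r[T0]=6 [LOAD]
5. CAS T0 → mem=7 r[T0]=6 [OK]
6. LOAD T0 → mem=7 r[T0]=7 [LOAD]
7. CAS T2 → mem=7 r[T2]=5 [RETRY]
8. CAS T0 → mem=8 r[T0]=7 [OK]
9. LOAD T2 → mem=8 r[T2]=8 [LOAD]
10. CAS T2 → mem=9 r[T2]=8 [OK]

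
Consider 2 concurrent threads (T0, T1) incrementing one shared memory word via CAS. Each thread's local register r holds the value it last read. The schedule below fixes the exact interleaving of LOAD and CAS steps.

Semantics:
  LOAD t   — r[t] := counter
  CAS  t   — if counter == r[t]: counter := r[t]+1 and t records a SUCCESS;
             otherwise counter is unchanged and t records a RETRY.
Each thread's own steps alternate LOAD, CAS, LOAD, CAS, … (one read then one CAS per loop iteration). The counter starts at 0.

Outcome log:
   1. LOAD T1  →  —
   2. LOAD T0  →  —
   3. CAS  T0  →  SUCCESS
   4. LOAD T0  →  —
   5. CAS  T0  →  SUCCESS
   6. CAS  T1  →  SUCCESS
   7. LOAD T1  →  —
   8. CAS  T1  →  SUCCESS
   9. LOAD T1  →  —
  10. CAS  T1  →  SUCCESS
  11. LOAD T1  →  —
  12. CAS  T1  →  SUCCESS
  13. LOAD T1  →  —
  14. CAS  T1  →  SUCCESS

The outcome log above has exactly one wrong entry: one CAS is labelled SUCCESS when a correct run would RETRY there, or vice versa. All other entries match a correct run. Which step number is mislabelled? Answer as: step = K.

Re-executing:
T1 LOAD — after: cnt=0, r=0 — load
T0 LOAD — after: cnt=0, r=0 — load
T0 CAS — after: cnt=1, r=0 — ok
T0 LOAD — after: cnt=1, r=1 — load
T0 CAS — after: cnt=2, r=1 — ok
T1 CAS — after: cnt=2, r=0 — retry
T1 LOAD — after: cnt=2, r=2 — load
T1 CAS — after: cnt=3, r=2 — ok
T1 LOAD — after: cnt=3, r=3 — load
T1 CAS — after: cnt=4, r=3 — ok
T1 LOAD — after: cnt=4, r=4 — load
T1 CAS — after: cnt=5, r=4 — ok
T1 LOAD — after: cnt=5, r=5 — load
T1 CAS — after: cnt=6, r=5 — ok
Log disagrees first at step 6.

step = 6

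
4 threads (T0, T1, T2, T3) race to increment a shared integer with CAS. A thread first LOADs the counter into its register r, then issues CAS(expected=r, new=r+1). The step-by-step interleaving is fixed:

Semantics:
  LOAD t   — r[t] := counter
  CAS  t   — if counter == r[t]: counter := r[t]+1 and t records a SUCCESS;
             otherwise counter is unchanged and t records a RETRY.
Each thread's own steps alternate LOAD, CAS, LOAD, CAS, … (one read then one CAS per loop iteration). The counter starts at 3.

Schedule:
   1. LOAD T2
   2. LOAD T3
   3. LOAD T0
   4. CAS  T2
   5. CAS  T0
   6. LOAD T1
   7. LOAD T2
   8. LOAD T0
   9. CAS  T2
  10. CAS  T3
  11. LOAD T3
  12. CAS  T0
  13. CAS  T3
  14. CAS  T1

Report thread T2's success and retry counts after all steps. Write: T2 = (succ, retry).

1. LOAD T2 → mem=3 r[T2]=3 [LOAD]
2. LOAD T3 → mem=3 r[T3]=3 [LOAD]
3. LOAD T0 → mem=3 r[T0]=3 [LOAD]
4. CAS T2 → mem=4 r[T2]=3 [OK]
5. CAS T0 → mem=4 r[T0]=3 [RETRY]
6. LOAD T1 → mem=4 r[T1]=4 [LOAD]
7. LOAD T2 → mem=4 r[T2]=4 [LOAD]
8. LOAD T0 → mem=4 r[T0]=4 [LOAD]
9. CAS T2 → mem=5 r[T2]=4 [OK]
10. CAS T3 → mem=5 r[T3]=3 [RETRY]
11. LOAD T3 → mem=5 r[T3]=5 [LOAD]
12. CAS T0 → mem=5 r[T0]=4 [RETRY]
13. CAS T3 → mem=6 r[T3]=5 [OK]
14. CAS T1 → mem=6 r[T1]=4 [RETRY]

T2 = (2, 0)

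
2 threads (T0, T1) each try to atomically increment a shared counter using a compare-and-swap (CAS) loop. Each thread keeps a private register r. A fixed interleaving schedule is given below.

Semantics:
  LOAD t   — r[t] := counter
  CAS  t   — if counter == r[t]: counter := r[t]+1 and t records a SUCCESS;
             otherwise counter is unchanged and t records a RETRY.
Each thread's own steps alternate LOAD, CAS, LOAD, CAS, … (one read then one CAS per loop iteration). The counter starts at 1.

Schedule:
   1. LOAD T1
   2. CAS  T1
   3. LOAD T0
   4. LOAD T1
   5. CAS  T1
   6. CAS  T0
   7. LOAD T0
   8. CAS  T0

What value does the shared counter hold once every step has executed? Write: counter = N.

1. LOAD T1 → mem=1 r[T1]=1 [LOAD]
2. CAS T1 → mem=2 r[T1]=1 [OK]
3. LOAD T0 → mem=2 r[T0]=2 [LOAD]
4. LOAD T1 → mem=2 r[T1]=2 [LOAD]
5. CAS T1 → mem=3 r[T1]=2 [OK]
6. CAS T0 → mem=3 r[T0]=2 [RETRY]
7. LOAD T0 → mem=3 r[T0]=3 [LOAD]
8. CAS T0 → mem=4 r[T0]=3 [OK]

counter = 4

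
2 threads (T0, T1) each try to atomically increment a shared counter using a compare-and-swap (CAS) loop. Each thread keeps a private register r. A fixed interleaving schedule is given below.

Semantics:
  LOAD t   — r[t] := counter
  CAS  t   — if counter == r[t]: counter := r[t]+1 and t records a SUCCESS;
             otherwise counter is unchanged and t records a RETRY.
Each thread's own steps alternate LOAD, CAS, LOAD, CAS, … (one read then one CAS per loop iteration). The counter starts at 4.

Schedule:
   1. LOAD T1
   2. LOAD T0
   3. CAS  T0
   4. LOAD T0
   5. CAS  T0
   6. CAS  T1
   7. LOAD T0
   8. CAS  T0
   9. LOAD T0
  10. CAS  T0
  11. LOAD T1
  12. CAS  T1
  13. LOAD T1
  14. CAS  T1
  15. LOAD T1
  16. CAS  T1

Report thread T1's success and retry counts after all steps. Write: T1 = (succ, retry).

step 1: T1 LOAD ⇒ load; ctr=4 reg=4
step 2: T0 LOAD ⇒ load; ctr=4 reg=4
step 3: T0 CAS ⇒ ok; ctr=5 reg=4
step 4: T0 LOAD ⇒ load; ctr=5 reg=5
step 5: T0 CAS ⇒ ok; ctr=6 reg=5
step 6: T1 CAS ⇒ retry; ctr=6 reg=4
step 7: T0 LOAD ⇒ load; ctr=6 reg=6
step 8: T0 CAS ⇒ ok; ctr=7 reg=6
step 9: T0 LOAD ⇒ load; ctr=7 reg=7
step 10: T0 CAS ⇒ ok; ctr=8 reg=7
step 11: T1 LOAD ⇒ load; ctr=8 reg=8
step 12: T1 CAS ⇒ ok; ctr=9 reg=8
step 13: T1 LOAD ⇒ load; ctr=9 reg=9
step 14: T1 CAS ⇒ ok; ctr=10 reg=9
step 15: T1 LOAD ⇒ load; ctr=10 reg=10
step 16: T1 CAS ⇒ ok; ctr=11 reg=10

T1 = (3, 1)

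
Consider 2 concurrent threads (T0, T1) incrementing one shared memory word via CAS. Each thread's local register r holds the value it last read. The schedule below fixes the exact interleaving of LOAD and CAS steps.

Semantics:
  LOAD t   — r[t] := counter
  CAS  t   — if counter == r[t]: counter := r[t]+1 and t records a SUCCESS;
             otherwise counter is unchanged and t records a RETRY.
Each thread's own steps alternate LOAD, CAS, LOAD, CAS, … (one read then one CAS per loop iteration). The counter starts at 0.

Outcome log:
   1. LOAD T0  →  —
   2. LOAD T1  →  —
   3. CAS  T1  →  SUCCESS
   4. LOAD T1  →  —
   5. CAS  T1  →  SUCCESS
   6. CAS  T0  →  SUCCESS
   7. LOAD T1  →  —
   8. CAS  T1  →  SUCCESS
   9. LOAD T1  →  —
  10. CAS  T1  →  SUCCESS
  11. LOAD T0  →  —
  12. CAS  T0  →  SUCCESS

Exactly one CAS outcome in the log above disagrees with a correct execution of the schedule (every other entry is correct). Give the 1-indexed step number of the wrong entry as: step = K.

Reference trace:
   1) LOAD T0:  M=0  r_T0=0
   2) LOAD T1:  M=0  r_T1=0
   3) CAS  T1:  M=1  r_T1=0 ✓
   4) LOAD T1:  M=1  r_T1=1
   5) CAS  T1:  M=2  r_T1=1 ✓
   6) CAS  T0:  M=2  r_T0=0 ✗
   7) LOAD T1:  M=2  r_T1=2
   8) CAS  T1:  M=3  r_T1=2 ✓
   9) LOAD T1:  M=3  r_T1=3
  10) CAS  T1:  M=4  r_T1=3 ✓
  11) LOAD T0:  M=4  r_T0=4
  12) CAS  T0:  M=5  r_T0=4 ✓
Log disagrees first at step 6.

step = 6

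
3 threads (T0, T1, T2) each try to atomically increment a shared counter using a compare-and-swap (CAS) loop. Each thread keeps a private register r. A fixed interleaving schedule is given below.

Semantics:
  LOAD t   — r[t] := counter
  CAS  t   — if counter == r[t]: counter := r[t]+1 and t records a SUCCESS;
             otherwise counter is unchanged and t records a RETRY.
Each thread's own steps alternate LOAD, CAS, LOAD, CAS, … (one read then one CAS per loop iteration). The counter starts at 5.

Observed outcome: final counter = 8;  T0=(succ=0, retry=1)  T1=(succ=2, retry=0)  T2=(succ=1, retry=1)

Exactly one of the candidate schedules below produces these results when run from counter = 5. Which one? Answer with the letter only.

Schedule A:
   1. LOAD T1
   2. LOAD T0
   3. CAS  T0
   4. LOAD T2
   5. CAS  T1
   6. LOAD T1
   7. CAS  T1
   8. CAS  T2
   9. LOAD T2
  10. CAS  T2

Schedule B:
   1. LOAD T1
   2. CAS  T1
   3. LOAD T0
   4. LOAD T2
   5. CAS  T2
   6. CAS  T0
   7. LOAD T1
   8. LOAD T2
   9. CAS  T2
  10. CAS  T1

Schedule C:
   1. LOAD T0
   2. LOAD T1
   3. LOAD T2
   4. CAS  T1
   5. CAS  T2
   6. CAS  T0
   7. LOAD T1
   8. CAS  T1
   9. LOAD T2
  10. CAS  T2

Simulating candidate C:
1. LOAD T0 → mem=5 r[T0]=5 [LOAD]
2. LOAD T1 → mem=5 r[T1]=5 [LOAD]
3. LOAD T2 → mem=5 r[T2]=5 [LOAD]
4. CAS T1 → mem=6 r[T1]=5 [OK]
5. CAS T2 → mem=6 r[T2]=5 [RETRY]
6. CAS T0 → mem=6 r[T0]=5 [RETRY]
7. LOAD T1 → mem=6 r[T1]=6 [LOAD]
8. CAS T1 → mem=7 r[T1]=6 [OK]
9. LOAD T2 → mem=7 r[T2]=7 [LOAD]
10. CAS T2 → mem=8 r[T2]=7 [OK]

C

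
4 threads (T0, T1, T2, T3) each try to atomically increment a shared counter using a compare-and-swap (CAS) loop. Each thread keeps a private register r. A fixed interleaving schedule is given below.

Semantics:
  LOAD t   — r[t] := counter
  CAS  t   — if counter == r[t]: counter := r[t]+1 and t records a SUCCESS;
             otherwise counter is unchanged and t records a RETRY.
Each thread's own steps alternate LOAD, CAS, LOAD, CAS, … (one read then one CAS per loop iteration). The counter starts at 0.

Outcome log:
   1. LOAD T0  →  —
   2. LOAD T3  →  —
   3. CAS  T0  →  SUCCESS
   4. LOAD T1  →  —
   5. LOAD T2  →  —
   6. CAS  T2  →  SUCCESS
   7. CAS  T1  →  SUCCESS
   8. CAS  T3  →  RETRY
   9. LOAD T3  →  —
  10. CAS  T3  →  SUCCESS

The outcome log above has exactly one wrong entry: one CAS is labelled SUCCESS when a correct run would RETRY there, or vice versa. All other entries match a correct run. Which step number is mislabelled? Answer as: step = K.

step = 7

Re-executing:
   1) LOAD T0:  M=0  r_T0=0
   2) LOAD T3:  M=0  r_T3=0
   3) CAS  T0:  M=1  r_T0=0 ✓
   4) LOAD T1:  M=1  r_T1=1
   5) LOAD T2:  M=1  r_T2=1
   6) CAS  T2:  M=2  r_T2=1 ✓
   7) CAS  T1:  M=2  r_T1=1 ✗
   8) CAS  T3:  M=2  r_T3=0 ✗
   9) LOAD T3:  M=2  r_T3=2
  10) CAS  T3:  M=3  r_T3=2 ✓
Flip is step 7.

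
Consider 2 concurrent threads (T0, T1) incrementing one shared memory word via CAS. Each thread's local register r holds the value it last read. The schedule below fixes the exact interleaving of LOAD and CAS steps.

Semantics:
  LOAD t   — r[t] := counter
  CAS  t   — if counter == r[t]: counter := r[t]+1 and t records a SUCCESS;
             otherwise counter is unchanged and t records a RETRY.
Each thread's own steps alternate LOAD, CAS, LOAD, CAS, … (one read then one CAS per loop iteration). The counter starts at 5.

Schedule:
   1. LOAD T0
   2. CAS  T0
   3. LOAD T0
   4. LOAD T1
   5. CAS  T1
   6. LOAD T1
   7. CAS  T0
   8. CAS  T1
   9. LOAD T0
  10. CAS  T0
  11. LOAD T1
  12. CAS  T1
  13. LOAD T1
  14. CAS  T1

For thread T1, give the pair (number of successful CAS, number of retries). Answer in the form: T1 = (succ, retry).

1. LOAD T0 → mem=5 r[T0]=5 [LOAD]
2. CAS T0 → mem=6 r[T0]=5 [OK]
3. LOAD T0 → mem=6 r[T0]=6 [LOAD]
4. LOAD T1 → mem=6 r[T1]=6 [LOAD]
5. CAS T1 → mem=7 r[T1]=6 [OK]
6. LOAD T1 → mem=7 r[T1]=7 [LOAD]
7. CAS T0 → mem=7 r[T0]=6 [RETRY]
8. CAS T1 → mem=8 r[T1]=7 [OK]
9. LOAD T0 → mem=8 r[T0]=8 [LOAD]
10. CAS T0 → mem=9 r[T0]=8 [OK]
11. LOAD T1 → mem=9 r[T1]=9 [LOAD]
12. CAS T1 → mem=10 r[T1]=9 [OK]
13. LOAD T1 → mem=10 r[T1]=10 [LOAD]
14. CAS T1 → mem=11 r[T1]=10 [OK]

T1 = (4, 0)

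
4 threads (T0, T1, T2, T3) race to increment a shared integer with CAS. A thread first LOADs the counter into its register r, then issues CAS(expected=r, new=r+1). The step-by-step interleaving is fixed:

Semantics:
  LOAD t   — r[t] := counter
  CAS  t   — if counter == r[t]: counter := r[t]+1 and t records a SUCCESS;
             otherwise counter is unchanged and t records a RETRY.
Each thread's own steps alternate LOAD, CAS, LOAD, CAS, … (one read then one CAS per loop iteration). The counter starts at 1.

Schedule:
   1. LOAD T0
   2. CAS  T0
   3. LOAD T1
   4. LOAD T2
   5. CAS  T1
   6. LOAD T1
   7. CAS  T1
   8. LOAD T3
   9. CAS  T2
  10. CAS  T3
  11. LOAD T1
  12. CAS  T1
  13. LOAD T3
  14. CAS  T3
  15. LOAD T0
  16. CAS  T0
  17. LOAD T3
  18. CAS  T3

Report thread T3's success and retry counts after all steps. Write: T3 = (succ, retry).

T3 = (3, 0)

#1 T0 reads 1
#2 T0 CAS(1→2) writes; counter now 2
#3 T1 reads 2
#4 T2 reads 2
#5 T1 CAS(2→3) writes; counter now 3
#6 T1 reads 3
#7 T1 CAS(3→4) writes; counter now 4
#8 T3 reads 4
#9 T2 CAS(2→3) fails; counter now 4
#10 T3 CAS(4→5) writes; counter now 5
#11 T1 reads 5
#12 T1 CAS(5→6) writes; counter now 6
#13 T3 reads 6
#14 T3 CAS(6→7) writes; counter now 7
#15 T0 reads 7
#16 T0 CAS(7→8) writes; counter now 8
#17 T3 reads 8
#18 T3 CAS(8→9) writes; counter now 9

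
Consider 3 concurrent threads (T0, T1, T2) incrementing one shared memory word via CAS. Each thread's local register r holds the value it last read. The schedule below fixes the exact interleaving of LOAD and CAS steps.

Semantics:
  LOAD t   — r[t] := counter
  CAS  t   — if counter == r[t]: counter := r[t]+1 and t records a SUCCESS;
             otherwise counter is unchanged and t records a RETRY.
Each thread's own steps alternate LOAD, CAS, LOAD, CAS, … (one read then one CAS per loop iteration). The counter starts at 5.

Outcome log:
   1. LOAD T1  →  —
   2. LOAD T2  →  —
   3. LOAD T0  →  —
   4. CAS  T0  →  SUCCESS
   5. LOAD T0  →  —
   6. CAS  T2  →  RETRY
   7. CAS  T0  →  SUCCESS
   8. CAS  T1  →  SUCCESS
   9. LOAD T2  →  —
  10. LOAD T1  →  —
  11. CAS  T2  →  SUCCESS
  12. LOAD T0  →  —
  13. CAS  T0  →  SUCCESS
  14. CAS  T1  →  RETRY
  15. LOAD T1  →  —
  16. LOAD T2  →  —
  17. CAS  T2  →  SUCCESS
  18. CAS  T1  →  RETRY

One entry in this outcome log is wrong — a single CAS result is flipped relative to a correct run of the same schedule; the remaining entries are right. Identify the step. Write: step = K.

Correct run:
T1 LOAD — after: cnt=5, r=5 — load
T2 LOAD — after: cnt=5, r=5 — load
T0 LOAD — after: cnt=5, r=5 — load
T0 CAS — after: cnt=6, r=5 — ok
T0 LOAD — after: cnt=6, r=6 — load
T2 CAS — after: cnt=6, r=5 — retry
T0 CAS — after: cnt=7, r=6 — ok
T1 CAS — after: cnt=7, r=5 — retry
T2 LOAD — after: cnt=7, r=7 — load
T1 LOAD — after: cnt=7, r=7 — load
T2 CAS — after: cnt=8, r=7 — ok
T0 LOAD — after: cnt=8, r=8 — load
T0 CAS — after: cnt=9, r=8 — ok
T1 CAS — after: cnt=9, r=7 — retry
T1 LOAD — after: cnt=9, r=9 — load
T2 LOAD — after: cnt=9, r=9 — load
T2 CAS — after: cnt=10, r=9 — ok
T1 CAS — after: cnt=10, r=9 — retry
Mismatch at 8.

step = 8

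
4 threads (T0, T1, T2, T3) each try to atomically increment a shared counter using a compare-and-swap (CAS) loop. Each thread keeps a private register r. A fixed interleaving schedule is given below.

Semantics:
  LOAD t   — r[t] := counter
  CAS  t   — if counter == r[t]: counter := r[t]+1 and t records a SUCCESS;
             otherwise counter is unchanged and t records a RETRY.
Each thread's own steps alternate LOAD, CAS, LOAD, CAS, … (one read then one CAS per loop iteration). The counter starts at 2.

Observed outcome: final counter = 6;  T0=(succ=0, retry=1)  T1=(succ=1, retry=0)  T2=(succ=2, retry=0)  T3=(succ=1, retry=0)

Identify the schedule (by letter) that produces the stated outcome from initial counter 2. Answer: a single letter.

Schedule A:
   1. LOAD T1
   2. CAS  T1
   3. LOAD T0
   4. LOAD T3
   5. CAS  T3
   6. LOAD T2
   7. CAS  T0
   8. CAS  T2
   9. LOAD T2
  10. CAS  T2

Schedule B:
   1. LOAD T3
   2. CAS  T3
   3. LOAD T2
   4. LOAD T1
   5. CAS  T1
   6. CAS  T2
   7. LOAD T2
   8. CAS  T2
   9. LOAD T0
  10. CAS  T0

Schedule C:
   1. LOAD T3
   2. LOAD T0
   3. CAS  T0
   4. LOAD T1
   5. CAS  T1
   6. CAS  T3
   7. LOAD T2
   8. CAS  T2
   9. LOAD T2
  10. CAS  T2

Run A:
   1) LOAD T1:  M=2  r_T1=2
   2) CAS  T1:  M=3  r_T1=2 ✓
   3) LOAD T0:  M=3  r_T0=3
   4) LOAD T3:  M=3  r_T3=3
   5) CAS  T3:  M=4  r_T3=3 ✓
   6) LOAD T2:  M=4  r_T2=4
   7) CAS  T0:  M=4  r_T0=3 ✗
   8) CAS  T2:  M=5  r_T2=4 ✓
   9) LOAD T2:  M=5  r_T2=5
  10) CAS  T2:  M=6  r_T2=5 ✓

A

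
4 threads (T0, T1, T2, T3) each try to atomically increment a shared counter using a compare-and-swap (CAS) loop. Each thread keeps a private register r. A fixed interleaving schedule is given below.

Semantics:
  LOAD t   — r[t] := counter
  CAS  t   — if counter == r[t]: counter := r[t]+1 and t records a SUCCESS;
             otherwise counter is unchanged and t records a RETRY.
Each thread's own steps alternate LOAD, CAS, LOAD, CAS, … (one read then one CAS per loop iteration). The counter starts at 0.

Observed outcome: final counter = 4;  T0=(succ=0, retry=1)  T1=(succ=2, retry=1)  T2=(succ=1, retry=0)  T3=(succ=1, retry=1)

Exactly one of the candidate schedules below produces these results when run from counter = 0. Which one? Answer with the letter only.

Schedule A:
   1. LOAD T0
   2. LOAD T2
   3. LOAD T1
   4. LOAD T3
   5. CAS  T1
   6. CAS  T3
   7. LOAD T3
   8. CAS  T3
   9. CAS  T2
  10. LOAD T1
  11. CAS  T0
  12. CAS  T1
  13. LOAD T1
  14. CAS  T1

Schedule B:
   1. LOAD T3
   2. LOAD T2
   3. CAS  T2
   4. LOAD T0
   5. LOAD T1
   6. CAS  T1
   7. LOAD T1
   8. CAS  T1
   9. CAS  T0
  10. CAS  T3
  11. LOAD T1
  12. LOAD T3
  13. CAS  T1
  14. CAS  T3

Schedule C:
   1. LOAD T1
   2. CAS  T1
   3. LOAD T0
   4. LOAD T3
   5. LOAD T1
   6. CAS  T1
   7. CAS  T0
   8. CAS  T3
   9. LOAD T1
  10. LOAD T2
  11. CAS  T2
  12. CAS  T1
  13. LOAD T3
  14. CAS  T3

C

Simulating candidate C:
T1 LOAD — after: cnt=0, r=0 — load
T1 CAS — after: cnt=1, r=0 — ok
T0 LOAD — after: cnt=1, r=1 — load
T3 LOAD — after: cnt=1, r=1 — load
T1 LOAD — after: cnt=1, r=1 — load
T1 CAS — after: cnt=2, r=1 — ok
T0 CAS — after: cnt=2, r=1 — retry
T3 CAS — after: cnt=2, r=1 — retry
T1 LOAD — after: cnt=2, r=2 — load
T2 LOAD — after: cnt=2, r=2 — load
T2 CAS — after: cnt=3, r=2 — ok
T1 CAS — after: cnt=3, r=2 — retry
T3 LOAD — after: cnt=3, r=3 — load
T3 CAS — after: cnt=4, r=3 — ok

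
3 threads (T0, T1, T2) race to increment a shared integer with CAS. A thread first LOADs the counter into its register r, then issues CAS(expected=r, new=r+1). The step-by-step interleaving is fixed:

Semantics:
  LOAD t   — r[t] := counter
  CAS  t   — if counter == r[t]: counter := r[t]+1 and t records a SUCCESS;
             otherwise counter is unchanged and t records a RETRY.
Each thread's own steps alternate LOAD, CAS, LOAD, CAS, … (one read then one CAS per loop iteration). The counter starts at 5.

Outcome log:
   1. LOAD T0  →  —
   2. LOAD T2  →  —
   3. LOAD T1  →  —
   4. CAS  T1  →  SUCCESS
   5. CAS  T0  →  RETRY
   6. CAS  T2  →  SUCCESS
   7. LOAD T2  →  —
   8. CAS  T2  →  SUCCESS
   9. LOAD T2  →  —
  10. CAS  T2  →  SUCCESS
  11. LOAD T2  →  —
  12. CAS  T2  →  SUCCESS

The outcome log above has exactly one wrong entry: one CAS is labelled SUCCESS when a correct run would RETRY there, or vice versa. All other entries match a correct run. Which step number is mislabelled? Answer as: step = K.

Re-executing:
T0 LOAD — after: cnt=5, r=5 — load
T2 LOAD — after: cnt=5, r=5 — load
T1 LOAD — after: cnt=5, r=5 — load
T1 CAS — after: cnt=6, r=5 — ok
T0 CAS — after: cnt=6, r=5 — retry
T2 CAS — after: cnt=6, r=5 — retry
T2 LOAD — after: cnt=6, r=6 — load
T2 CAS — after: cnt=7, r=6 — ok
T2 LOAD — after: cnt=7, r=7 — load
T2 CAS — after: cnt=8, r=7 — ok
T2 LOAD — after: cnt=8, r=8 — load
T2 CAS — after: cnt=9, r=8 — ok
Log disagrees first at step 6.

step = 6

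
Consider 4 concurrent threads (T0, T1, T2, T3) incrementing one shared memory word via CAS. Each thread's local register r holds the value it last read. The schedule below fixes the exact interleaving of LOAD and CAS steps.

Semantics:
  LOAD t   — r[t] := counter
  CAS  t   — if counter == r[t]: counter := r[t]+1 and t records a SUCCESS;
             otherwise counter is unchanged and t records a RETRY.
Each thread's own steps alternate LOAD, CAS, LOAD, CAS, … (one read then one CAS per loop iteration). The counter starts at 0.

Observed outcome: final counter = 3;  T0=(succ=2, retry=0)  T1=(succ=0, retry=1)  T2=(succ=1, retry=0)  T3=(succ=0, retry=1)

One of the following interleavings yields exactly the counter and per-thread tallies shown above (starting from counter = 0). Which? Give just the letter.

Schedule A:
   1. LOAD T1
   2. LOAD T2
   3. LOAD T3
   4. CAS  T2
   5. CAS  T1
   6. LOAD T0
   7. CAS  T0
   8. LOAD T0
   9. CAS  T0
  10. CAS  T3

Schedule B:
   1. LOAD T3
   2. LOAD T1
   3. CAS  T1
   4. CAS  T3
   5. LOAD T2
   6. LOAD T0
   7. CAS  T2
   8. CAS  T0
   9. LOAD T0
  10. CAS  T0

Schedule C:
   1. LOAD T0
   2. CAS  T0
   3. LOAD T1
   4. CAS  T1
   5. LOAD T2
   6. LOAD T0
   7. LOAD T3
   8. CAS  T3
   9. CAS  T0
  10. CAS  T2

A

Simulating candidate A:
[1] T1.load  rd  (counter 0, T1.r 0)
[2] T2.load  rd  (counter 0, T2.r 0)
[3] T3.load  rd  (counter 0, T3.r 0)
[4] T2.cas  hit  (counter 1, T2.r 0)
[5] T1.cas  miss  (counter 1, T1.r 0)
[6] T0.load  rd  (counter 1, T0.r 1)
[7] T0.cas  hit  (counter 2, T0.r 1)
[8] T0.load  rd  (counter 2, T0.r 2)
[9] T0.cas  hit  (counter 3, T0.r 2)
[10] T3.cas  miss  (counter 3, T3.r 0)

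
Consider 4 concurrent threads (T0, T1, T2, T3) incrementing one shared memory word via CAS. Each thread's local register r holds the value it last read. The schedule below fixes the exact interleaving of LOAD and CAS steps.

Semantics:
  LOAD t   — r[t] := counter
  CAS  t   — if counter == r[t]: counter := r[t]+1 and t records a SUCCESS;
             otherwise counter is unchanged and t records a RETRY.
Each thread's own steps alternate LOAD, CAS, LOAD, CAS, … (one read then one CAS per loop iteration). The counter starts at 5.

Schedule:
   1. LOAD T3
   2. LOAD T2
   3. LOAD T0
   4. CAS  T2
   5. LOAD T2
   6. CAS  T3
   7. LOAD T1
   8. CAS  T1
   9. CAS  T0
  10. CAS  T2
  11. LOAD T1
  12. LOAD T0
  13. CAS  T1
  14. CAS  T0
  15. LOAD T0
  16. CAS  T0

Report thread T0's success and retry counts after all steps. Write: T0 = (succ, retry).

#1 T3 reads 5
#2 T2 reads 5
#3 T0 reads 5
#4 T2 CAS(5→6) writes; counter now 6
#5 T2 reads 6
#6 T3 CAS(5→6) fails; counter now 6
#7 T1 reads 6
#8 T1 CAS(6→7) writes; counter now 7
#9 T0 CAS(5→6) fails; counter now 7
#10 T2 CAS(6→7) fails; counter now 7
#11 T1 reads 7
#12 T0 reads 7
#13 T1 CAS(7→8) writes; counter now 8
#14 T0 CAS(7→8) fails; counter now 8
#15 T0 reads 8
#16 T0 CAS(8→9) writes; counter now 9

T0 = (1, 2)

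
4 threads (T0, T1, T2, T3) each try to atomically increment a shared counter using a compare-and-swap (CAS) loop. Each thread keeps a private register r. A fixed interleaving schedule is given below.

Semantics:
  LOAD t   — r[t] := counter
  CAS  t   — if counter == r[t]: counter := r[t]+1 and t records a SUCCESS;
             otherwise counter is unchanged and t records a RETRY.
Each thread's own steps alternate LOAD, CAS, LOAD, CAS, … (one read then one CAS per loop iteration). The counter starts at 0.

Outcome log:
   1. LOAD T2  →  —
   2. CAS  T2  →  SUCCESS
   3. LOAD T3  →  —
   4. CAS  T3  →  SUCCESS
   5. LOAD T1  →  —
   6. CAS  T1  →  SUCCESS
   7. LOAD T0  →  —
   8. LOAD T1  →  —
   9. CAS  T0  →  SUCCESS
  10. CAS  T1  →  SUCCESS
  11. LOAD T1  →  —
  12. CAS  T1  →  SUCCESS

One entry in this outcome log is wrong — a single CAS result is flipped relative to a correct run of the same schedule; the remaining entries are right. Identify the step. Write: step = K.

Re-executing:
1. LOAD T2 → mem=0 r[T2]=0 [LOAD]
2. CAS T2 → mem=1 r[T2]=0 [OK]
3. LOAD T3 → mem=1 r[T3]=1 [LOAD]
4. CAS T3 → mem=2 r[T3]=1 [OK]
5. LOAD T1 → mem=2 r[T1]=2 [LOAD]
6. CAS T1 → mem=3 r[T1]=2 [OK]
7. LOAD T0 → mem=3 r[T0]=3 [LOAD]
8. LOAD T1 → mem=3 r[T1]=3 [LOAD]
9. CAS T0 → mem=4 r[T0]=3 [OK]
10. CAS T1 → mem=4 r[T1]=3 [RETRY]
11. LOAD T1 → mem=4 r[T1]=4 [LOAD]
12. CAS T1 → mem=5 r[T1]=4 [OK]
Mismatch at 10.

step = 10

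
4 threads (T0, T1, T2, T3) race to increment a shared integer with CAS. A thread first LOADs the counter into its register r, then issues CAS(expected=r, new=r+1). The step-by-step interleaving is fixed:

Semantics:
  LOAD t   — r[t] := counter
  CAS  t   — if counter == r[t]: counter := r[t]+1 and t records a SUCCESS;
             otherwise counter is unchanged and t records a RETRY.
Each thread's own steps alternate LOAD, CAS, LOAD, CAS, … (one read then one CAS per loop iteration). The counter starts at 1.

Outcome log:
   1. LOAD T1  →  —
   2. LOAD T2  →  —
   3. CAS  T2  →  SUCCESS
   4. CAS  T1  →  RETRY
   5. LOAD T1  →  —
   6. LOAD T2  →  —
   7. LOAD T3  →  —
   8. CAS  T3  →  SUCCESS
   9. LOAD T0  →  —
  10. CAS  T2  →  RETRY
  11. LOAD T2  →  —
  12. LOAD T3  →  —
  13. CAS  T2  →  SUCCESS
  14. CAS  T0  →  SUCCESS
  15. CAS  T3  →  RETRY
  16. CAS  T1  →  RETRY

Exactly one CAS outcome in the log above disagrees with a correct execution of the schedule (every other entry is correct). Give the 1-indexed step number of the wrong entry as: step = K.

Correct run:
T1 LOAD — after: cnt=1, r=1 — load
T2 LOAD — after: cnt=1, r=1 — load
T2 CAS — after: cnt=2, r=1 — ok
T1 CAS — after: cnt=2, r=1 — retry
T1 LOAD — after: cnt=2, r=2 — load
T2 LOAD — after: cnt=2, r=2 — load
T3 LOAD — after: cnt=2, r=2 — load
T3 CAS — after: cnt=3, r=2 — ok
T0 LOAD — after: cnt=3, r=3 — load
T2 CAS — after: cnt=3, r=2 — retry
T2 LOAD — after: cnt=3, r=3 — load
T3 LOAD — after: cnt=3, r=3 — load
T2 CAS — after: cnt=4, r=3 — ok
T0 CAS — after: cnt=4, r=3 — retry
T3 CAS — after: cnt=4, r=3 — retry
T1 CAS — after: cnt=4, r=2 — retry
Log disagrees first at step 14.

step = 14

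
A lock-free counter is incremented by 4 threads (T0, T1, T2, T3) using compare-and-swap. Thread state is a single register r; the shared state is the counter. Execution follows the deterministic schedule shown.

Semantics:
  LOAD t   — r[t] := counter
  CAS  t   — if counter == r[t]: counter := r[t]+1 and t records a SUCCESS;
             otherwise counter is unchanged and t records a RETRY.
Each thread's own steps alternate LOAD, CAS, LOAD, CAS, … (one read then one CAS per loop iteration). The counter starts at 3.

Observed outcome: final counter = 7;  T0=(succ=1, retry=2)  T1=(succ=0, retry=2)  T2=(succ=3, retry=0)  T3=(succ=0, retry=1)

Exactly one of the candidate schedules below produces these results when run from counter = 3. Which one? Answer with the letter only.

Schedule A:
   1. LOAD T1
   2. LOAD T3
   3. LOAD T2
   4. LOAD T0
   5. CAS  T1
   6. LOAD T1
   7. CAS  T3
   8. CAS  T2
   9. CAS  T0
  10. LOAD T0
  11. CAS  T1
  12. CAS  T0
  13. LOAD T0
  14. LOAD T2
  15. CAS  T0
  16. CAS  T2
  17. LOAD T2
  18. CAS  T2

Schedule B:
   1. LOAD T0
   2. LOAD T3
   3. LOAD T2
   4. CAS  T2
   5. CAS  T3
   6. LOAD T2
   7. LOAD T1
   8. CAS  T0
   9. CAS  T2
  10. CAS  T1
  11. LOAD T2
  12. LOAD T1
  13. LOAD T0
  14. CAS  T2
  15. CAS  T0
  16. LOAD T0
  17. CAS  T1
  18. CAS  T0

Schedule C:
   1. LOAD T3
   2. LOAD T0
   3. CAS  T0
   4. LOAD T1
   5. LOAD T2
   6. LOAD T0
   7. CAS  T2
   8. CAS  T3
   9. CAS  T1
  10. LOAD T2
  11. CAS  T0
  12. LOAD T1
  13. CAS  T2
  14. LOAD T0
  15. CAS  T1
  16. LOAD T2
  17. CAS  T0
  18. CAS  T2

Run B:
step 1: T0 LOAD ⇒ load; ctr=3 reg=3
step 2: T3 LOAD ⇒ load; ctr=3 reg=3
step 3: T2 LOAD ⇒ load; ctr=3 reg=3
step 4: T2 CAS ⇒ ok; ctr=4 reg=3
step 5: T3 CAS ⇒ retry; ctr=4 reg=3
step 6: T2 LOAD ⇒ load; ctr=4 reg=4
step 7: T1 LOAD ⇒ load; ctr=4 reg=4
step 8: T0 CAS ⇒ retry; ctr=4 reg=3
step 9: T2 CAS ⇒ ok; ctr=5 reg=4
step 10: T1 CAS ⇒ retry; ctr=5 reg=4
step 11: T2 LOAD ⇒ load; ctr=5 reg=5
step 12: T1 LOAD ⇒ load; ctr=5 reg=5
step 13: T0 LOAD ⇒ load; ctr=5 reg=5
step 14: T2 CAS ⇒ ok; ctr=6 reg=5
step 15: T0 CAS ⇒ retry; ctr=6 reg=5
step 16: T0 LOAD ⇒ load; ctr=6 reg=6
step 17: T1 CAS ⇒ retry; ctr=6 reg=5
step 18: T0 CAS ⇒ ok; ctr=7 reg=6

B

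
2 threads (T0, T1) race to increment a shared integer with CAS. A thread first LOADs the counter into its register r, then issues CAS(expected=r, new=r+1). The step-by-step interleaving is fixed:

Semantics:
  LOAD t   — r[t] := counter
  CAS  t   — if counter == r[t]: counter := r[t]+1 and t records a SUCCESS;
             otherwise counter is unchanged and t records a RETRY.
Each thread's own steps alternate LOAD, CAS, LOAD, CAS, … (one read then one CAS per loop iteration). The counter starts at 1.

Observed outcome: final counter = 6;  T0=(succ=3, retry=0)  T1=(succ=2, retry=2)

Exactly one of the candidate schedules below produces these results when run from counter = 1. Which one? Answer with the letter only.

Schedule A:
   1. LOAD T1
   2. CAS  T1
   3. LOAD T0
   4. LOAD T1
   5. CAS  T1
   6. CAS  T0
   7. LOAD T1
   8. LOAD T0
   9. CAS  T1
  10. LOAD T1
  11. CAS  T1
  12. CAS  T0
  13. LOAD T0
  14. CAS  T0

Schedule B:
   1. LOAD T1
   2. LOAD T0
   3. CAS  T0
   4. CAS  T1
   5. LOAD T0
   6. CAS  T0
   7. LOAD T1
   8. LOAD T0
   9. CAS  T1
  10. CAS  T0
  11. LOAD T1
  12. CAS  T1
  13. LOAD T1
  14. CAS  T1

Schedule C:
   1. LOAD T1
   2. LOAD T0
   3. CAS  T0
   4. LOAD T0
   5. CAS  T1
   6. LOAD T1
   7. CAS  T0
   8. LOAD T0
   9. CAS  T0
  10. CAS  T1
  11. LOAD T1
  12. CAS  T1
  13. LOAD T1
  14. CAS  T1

Simulating candidate C:
#1 T1 reads 1
#2 T0 reads 1
#3 T0 CAS(1→2) writes; counter now 2
#4 T0 reads 2
#5 T1 CAS(1→2) fails; counter now 2
#6 T1 reads 2
#7 T0 CAS(2→3) writes; counter now 3
#8 T0 reads 3
#9 T0 CAS(3→4) writes; counter now 4
#10 T1 CAS(2→3) fails; counter now 4
#11 T1 reads 4
#12 T1 CAS(4→5) writes; counter now 5
#13 T1 reads 5
#14 T1 CAS(5→6) writes; counter now 6

C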